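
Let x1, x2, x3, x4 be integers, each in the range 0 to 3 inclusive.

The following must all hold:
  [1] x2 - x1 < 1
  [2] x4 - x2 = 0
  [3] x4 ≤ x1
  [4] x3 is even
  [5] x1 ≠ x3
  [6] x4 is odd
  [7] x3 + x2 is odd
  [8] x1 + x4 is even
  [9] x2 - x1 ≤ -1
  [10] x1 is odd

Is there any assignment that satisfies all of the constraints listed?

Satisfiable

Try x1 = 3, x2 = 1, x3 = 2, x4 = 1.
Check constraint 1: x2 - x1 = -2; constraint 2: x4 - x2 = 0; constraint 9: x2 - x1 = -2. The remaining constraints are straightforward to verify.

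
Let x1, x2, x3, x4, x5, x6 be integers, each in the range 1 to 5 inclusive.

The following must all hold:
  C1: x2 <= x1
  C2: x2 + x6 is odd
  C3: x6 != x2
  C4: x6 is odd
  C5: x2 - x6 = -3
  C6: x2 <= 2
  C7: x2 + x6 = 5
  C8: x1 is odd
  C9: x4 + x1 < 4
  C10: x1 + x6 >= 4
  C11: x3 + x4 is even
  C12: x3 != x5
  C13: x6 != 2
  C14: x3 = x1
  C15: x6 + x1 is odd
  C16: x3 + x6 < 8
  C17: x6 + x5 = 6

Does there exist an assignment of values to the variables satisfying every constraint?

Unsatisfiable

Constraint 4 makes x6 odd and constraint 8 makes x1 odd, so x6 + x1 must be even. Constraint 15 says x6 + x1 is odd — contradiction.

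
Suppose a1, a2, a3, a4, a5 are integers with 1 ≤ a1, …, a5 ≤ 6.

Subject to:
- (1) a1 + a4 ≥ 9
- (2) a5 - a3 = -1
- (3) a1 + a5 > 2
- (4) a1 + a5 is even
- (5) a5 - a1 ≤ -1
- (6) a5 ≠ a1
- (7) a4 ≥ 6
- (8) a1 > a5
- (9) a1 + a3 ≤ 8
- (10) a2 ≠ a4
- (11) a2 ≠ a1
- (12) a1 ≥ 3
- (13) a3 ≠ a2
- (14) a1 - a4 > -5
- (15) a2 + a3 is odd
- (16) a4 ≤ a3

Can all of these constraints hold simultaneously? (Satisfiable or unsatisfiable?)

From constraint 12: a1 ≥ 3. From constraints 7 and 16: a3 ≥ a4 ≥ 6. Hence a1 + a3 ≥ 9. But constraint 9 requires a1 + a3 ≤ 8, and 8 < 9. Contradiction.

Unsatisfiable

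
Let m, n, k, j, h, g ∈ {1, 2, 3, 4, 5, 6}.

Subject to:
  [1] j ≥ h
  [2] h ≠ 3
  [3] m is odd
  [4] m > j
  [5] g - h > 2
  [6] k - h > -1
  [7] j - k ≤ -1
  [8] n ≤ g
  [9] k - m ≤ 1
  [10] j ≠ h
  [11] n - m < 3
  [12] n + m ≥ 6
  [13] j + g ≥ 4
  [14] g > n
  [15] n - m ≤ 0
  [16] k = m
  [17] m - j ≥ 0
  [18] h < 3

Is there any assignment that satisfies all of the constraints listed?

One satisfying assignment is m = 3, n = 3, k = 3, j = 2, h = 1, g = 4.
For the less obvious constraints — constraint 5: g - h = 3; constraint 6: k - h = 2 — and the others hold by inspection.

Satisfiable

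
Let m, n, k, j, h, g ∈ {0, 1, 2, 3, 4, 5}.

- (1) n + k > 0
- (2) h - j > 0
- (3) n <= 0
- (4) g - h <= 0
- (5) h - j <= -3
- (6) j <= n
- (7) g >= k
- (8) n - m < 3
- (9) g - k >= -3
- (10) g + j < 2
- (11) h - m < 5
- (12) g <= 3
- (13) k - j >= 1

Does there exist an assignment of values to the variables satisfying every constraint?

Constraints 4, 5, 9, and 13 give h − g ≥ 0, g − k ≥ -3, k − j ≥ 1, j − h ≥ 3.
Adding all 4 inequalities: the left sides telescope to 0, and the right sides sum to 0 + (-3) + 1 + 3 = 1. So 0 ≥ 1, which is false.

Unsatisfiable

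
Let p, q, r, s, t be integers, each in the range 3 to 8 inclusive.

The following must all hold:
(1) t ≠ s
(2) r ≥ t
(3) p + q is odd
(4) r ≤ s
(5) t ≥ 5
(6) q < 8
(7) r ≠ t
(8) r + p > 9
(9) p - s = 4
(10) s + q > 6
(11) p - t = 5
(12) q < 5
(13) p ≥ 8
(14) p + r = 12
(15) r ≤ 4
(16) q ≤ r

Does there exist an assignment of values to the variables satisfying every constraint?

From constraint 13: p ≥ 8. From constraints 2 and 5: r ≥ t ≥ 5. Hence p + r ≥ 13. But constraint 14 requires p + r = 12, and 12 < 13. Contradiction.

Unsatisfiable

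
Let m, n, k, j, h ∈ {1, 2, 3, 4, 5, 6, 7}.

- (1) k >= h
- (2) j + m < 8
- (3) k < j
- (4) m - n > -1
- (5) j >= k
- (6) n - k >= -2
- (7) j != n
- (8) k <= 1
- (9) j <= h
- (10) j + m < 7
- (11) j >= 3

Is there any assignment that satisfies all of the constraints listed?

From constraints 9 and 11: h ≥ j and j ≥ 3, so h ≥ 3. From constraints 1 and 8: h ≤ k and k ≤ 1, so h ≤ 1. But 1 < 3, so no value of h works.

Unsatisfiable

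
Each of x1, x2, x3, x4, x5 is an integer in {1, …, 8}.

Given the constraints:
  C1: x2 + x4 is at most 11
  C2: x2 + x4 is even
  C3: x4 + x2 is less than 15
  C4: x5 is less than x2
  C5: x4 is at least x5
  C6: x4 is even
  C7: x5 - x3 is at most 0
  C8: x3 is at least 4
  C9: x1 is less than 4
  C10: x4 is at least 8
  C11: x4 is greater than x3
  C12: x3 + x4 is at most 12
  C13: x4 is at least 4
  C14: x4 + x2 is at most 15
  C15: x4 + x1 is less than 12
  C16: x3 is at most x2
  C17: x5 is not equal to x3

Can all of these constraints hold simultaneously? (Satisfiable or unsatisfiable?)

Unsatisfiable

From constraints 8 and 16: x2 ≥ x3 ≥ 4. From constraint 10: x4 ≥ 8. Hence x2 + x4 ≥ 12. But constraint 1 requires x2 + x4 ≤ 11, and 11 < 12. Contradiction.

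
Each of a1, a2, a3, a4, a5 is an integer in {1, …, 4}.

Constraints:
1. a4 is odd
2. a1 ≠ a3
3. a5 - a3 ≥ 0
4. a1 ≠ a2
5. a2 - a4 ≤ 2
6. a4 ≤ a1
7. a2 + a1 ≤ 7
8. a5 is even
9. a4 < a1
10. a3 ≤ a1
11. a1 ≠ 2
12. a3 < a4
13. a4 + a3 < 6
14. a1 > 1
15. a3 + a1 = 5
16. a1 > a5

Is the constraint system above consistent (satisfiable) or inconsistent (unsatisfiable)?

One satisfying assignment is a1 = 4, a2 = 3, a3 = 1, a4 = 3, a5 = 2.
For the less obvious constraints — constraint 3: a5 - a3 = 1; constraint 5: a2 - a4 = 0; constraint 7: a2 + a1 = 7 — and the others hold by inspection.

Satisfiable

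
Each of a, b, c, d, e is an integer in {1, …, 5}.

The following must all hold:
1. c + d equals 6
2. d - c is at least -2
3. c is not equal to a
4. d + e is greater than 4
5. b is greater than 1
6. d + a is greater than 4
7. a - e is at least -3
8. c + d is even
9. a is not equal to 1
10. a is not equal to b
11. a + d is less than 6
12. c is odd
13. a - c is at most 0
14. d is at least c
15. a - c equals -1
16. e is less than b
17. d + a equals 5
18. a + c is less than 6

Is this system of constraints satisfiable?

Satisfiable

The assignment a = 2, b = 4, c = 3, d = 3, e = 2 works:
  constraint 1 holds since c + d = 6.
  constraint 2 holds since d - c = 0.
The rest check out directly.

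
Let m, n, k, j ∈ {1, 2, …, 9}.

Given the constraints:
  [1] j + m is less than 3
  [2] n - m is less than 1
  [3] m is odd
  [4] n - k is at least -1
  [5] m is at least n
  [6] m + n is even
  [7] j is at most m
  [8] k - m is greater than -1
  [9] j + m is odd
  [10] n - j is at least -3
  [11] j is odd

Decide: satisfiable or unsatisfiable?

Unsatisfiable

Constraint 11 makes j odd and constraint 3 makes m odd, so j + m must be even. Constraint 9 says j + m is odd — contradiction.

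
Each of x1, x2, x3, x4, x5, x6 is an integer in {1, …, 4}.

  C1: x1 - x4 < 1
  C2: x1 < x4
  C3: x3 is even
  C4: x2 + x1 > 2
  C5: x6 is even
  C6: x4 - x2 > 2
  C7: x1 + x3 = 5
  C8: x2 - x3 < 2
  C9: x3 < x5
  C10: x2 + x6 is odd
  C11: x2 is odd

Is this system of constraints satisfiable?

Try x1 = 3, x2 = 1, x3 = 2, x4 = 4, x5 = 3, x6 = 2.
Check constraint 1: x1 - x4 = -1; constraint 4: x2 + x1 = 4; constraint 6: x4 - x2 = 3. The remaining constraints are straightforward to verify.

Satisfiable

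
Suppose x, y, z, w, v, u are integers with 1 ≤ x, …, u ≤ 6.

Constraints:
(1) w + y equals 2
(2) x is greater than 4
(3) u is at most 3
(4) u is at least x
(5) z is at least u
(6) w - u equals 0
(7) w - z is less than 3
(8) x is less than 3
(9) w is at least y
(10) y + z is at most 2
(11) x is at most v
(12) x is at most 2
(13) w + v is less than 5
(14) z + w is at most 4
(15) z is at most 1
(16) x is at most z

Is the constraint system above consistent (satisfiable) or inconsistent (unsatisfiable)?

From constraint 2: x ≥ 5. From constraints 3 and 4: x ≤ u and u ≤ 3, so x ≤ 3. But 3 < 5, so no value of x works.

Unsatisfiable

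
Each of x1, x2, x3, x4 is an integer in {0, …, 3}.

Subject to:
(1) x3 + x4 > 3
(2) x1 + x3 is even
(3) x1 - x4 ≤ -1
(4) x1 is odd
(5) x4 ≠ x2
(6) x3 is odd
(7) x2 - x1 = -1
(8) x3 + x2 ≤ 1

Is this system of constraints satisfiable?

Take x1 = 1, x2 = 0, x3 = 1, x4 = 3. Then constraint 1: x3 + x4 = 4; constraint 3: x1 - x4 = -2, and every other listed constraint is also met.

Satisfiable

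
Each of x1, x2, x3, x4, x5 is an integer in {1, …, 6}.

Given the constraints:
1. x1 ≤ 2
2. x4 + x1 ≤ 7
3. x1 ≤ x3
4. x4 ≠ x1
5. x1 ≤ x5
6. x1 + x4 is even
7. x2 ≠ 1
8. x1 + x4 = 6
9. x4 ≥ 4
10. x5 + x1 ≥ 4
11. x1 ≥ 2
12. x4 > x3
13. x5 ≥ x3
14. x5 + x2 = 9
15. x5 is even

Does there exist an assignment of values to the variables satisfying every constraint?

The assignment x1 = 2, x2 = 5, x3 = 2, x4 = 4, x5 = 4 works:
  constraint 2 holds since x4 + x1 = 6.
  constraint 8 holds since x1 + x4 = 6.
The rest check out directly.

Satisfiable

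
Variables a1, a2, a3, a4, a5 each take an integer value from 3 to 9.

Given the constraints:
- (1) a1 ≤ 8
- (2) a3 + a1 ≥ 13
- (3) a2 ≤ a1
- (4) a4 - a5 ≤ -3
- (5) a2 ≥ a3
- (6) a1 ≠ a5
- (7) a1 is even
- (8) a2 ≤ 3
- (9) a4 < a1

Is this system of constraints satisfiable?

Unsatisfiable

From constraints 5 and 8: a3 ≤ a2 ≤ 3. From constraint 1: a1 ≤ 8. Hence a3 + a1 ≤ 11. But constraint 2 requires a3 + a1 ≥ 13, and 13 > 11. Contradiction.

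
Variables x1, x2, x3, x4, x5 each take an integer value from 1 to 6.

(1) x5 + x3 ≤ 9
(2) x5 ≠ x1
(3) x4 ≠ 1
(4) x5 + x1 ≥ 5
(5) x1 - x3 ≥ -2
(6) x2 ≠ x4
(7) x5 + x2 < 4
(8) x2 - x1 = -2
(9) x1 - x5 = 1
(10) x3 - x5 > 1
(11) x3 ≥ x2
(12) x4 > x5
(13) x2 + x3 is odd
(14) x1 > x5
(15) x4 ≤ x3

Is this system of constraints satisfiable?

Setting (x1, x2, x3, x4, x5) = (3, 1, 4, 3, 2) satisfies everything: constraint 1: x5 + x3 = 6; constraint 4: x5 + x1 = 5, and the others follow.

Satisfiable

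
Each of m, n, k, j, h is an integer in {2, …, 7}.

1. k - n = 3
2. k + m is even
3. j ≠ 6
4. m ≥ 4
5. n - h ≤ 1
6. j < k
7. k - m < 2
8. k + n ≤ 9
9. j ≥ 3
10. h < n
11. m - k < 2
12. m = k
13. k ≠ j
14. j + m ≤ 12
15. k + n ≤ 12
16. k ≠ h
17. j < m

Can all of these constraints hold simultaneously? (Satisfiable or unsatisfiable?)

Satisfiable

Take m = 6, n = 3, k = 6, j = 5, h = 2. Then constraint 1: k - n = 3; constraint 5: n - h = 1; constraint 7: k - m = 0, and every other listed constraint is also met.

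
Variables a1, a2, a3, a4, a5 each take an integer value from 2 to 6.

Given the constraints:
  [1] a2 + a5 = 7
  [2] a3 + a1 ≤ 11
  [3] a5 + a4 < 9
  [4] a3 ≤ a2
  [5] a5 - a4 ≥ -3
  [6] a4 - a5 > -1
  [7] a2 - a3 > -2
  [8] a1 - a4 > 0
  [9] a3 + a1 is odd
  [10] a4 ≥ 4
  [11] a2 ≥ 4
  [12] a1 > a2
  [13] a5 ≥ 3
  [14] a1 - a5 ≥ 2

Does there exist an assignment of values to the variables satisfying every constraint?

Setting (a1, a2, a3, a4, a5) = (6, 4, 3, 4, 3) satisfies everything: constraint 1: a2 + a5 = 7; constraint 2: a3 + a1 = 9, and the others follow.

Satisfiable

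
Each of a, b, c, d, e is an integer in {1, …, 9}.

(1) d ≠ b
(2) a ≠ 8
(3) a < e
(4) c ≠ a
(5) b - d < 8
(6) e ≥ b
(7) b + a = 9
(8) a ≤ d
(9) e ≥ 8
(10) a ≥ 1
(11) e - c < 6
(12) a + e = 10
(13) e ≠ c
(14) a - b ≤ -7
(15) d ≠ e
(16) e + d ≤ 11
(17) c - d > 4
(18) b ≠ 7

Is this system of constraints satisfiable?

The assignment a = 1, b = 8, c = 6, d = 1, e = 9 works:
  constraint 5 holds since b - d = 7.
  constraint 7 holds since b + a = 9.
  constraint 11 holds since e - c = 3.
The rest check out directly.

Satisfiable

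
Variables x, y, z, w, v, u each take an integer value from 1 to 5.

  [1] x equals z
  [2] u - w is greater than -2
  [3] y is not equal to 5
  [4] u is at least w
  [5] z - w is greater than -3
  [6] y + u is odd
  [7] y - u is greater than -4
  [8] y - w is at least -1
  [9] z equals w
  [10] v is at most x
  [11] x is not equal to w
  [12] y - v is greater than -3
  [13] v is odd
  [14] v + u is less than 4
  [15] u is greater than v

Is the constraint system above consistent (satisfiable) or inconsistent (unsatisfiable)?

From constraints 1 and 9, x = z = w, so x = w. But constraint 11 says x ≠ w. Contradiction.

Unsatisfiable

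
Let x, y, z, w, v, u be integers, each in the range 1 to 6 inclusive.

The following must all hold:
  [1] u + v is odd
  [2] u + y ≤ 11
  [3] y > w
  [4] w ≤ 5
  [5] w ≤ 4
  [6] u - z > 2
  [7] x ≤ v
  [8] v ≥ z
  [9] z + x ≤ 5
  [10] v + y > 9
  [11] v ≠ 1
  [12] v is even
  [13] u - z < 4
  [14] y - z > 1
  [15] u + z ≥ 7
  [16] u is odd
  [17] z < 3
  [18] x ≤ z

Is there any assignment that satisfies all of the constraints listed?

One satisfying assignment is x = 2, y = 6, z = 2, w = 1, v = 4, u = 5.
For the less obvious constraints — constraint 2: u + y = 11; constraint 6: u - z = 3 — and the others hold by inspection.

Satisfiable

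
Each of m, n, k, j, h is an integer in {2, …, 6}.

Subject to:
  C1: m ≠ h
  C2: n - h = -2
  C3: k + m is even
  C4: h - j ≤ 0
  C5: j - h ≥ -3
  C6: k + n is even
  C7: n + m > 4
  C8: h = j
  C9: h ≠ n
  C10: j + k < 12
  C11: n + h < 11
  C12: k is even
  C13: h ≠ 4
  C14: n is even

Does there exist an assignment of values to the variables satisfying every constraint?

Satisfiable

Setting (m, n, k, j, h) = (2, 4, 4, 6, 6) satisfies everything: constraint 2: n - h = -2; constraint 4: h - j = 0, and the others follow.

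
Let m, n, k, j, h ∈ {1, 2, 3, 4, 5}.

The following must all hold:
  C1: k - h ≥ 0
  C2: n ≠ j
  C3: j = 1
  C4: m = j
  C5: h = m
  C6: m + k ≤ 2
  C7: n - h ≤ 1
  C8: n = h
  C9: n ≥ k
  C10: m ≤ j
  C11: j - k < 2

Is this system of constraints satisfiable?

Unsatisfiable

From constraints 4, 5, and 8, n = h = m = j, so n = j. But constraint 2 says n ≠ j. Contradiction.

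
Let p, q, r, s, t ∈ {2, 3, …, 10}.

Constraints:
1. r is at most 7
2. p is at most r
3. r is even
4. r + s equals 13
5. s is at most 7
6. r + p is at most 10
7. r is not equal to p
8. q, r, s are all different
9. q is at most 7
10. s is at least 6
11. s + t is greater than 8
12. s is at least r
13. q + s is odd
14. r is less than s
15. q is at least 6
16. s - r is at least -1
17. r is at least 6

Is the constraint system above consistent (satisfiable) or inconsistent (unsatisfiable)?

Unsatisfiable

Constraints 1, 5, 9, 10, 15, and 17 confine each of q, r, s to the 2 values {6, 7}.
Constraint 8 requires all 3 of them to be distinct, but only 2 values are available — impossible by the pigeonhole principle.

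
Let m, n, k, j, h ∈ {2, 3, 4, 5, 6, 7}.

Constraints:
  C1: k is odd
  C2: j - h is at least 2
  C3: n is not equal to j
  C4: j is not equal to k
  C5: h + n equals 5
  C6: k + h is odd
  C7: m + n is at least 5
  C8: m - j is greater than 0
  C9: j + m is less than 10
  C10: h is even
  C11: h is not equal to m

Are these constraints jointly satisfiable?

One satisfying assignment is m = 5, n = 3, k = 3, j = 4, h = 2.
For the less obvious constraints — constraint 2: j - h = 2; constraint 5: h + n = 5; constraint 7: m + n = 8 — and the others hold by inspection.

Satisfiable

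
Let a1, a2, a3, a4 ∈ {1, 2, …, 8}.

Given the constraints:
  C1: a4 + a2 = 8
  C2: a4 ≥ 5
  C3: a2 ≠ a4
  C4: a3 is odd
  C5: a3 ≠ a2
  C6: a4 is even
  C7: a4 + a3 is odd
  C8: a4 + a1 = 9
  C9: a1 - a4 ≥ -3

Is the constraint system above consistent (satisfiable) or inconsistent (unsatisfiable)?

Satisfiable

Try a1 = 3, a2 = 2, a3 = 7, a4 = 6.
Check constraint 1: a4 + a2 = 8; constraint 8: a4 + a1 = 9; constraint 9: a1 - a4 = -3. The remaining constraints are straightforward to verify.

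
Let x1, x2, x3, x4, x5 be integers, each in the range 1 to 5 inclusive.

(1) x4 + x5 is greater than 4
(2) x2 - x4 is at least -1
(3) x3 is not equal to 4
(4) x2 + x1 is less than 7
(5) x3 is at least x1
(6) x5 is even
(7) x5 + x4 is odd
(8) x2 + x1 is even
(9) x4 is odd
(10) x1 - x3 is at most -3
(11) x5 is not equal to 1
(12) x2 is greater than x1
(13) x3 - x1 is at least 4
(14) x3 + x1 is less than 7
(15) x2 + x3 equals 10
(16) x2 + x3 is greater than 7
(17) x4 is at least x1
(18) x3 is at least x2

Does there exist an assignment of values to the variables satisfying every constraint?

Satisfiable

Setting (x1, x2, x3, x4, x5) = (1, 5, 5, 5, 2) satisfies everything: constraint 1: x4 + x5 = 7; constraint 2: x2 - x4 = 0, and the others follow.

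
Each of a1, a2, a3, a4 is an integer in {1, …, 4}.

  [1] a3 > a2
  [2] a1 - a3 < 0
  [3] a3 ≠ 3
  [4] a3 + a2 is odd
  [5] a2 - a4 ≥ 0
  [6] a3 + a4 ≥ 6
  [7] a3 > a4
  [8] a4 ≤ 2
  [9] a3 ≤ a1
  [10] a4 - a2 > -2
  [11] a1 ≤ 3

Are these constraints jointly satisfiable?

From constraints 9 and 11: a3 ≤ a1 ≤ 3. From constraint 8: a4 ≤ 2. Hence a3 + a4 ≤ 5. But constraint 6 requires a3 + a4 ≥ 6, and 6 > 5. Contradiction.

Unsatisfiable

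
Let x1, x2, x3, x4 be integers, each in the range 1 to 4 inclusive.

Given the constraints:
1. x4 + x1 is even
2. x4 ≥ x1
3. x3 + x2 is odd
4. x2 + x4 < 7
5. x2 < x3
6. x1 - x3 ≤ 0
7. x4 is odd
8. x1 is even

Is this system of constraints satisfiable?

Unsatisfiable

Constraint 7 makes x4 odd and constraint 8 makes x1 even, so x4 + x1 must be odd. Constraint 1 says x4 + x1 is even — contradiction.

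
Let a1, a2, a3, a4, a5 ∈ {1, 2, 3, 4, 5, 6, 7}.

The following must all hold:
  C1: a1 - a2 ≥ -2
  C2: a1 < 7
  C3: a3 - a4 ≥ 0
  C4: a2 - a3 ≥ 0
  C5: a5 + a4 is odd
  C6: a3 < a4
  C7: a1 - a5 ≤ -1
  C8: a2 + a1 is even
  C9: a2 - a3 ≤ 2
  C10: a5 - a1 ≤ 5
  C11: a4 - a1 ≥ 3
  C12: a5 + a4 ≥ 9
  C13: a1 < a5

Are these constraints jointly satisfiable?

Constraints 1, 3, 4, and 11 give a1 − a2 ≥ -2, a2 − a3 ≥ 0, a3 − a4 ≥ 0, a4 − a1 ≥ 3.
Adding all 4 inequalities: the left sides telescope to 0, and the right sides sum to (-2) + 0 + 0 + 3 = 1. So 0 ≥ 1, which is false.

Unsatisfiable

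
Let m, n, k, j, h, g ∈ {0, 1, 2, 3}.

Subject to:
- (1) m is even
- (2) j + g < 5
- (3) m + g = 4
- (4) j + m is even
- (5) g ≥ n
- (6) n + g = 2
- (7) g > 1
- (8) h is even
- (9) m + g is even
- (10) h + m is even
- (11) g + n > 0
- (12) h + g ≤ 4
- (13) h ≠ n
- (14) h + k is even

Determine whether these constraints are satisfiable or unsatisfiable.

The assignment m = 2, n = 0, k = 0, j = 2, h = 2, g = 2 works:
  constraint 2 holds since j + g = 4.
  constraint 3 holds since m + g = 4.
  constraint 6 holds since n + g = 2.
The rest check out directly.

Satisfiable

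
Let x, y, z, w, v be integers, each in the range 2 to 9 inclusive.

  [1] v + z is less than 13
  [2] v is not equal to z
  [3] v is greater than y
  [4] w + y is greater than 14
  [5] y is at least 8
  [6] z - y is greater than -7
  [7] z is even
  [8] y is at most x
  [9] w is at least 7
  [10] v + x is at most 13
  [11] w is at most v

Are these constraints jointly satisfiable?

Unsatisfiable

From constraints 9 and 11: v ≥ w ≥ 7. From constraints 5 and 8: x ≥ y ≥ 8. Hence v + x ≥ 15. But constraint 10 requires v + x ≤ 13, and 13 < 15. Contradiction.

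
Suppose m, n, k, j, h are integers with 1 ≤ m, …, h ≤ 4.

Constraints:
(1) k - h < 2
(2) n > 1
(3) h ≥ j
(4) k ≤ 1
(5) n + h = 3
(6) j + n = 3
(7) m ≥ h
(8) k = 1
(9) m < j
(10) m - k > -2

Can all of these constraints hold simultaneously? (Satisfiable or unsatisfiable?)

Unsatisfiable

Constraints 3, 7, and 9 give j ≤ h, h ≤ m, m < j. Chaining: j ≤ h ≤ m < j, which forces j < j — impossible.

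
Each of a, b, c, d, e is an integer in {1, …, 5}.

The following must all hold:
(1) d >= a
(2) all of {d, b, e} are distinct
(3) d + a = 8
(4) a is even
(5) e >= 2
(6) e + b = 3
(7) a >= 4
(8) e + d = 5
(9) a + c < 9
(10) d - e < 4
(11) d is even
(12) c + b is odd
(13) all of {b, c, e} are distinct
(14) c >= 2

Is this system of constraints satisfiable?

From constraint 5: e ≥ 2. From constraints 1 and 7: d ≥ a ≥ 4. Hence e + d ≥ 6. But constraint 8 requires e + d = 5, and 5 < 6. Contradiction.

Unsatisfiable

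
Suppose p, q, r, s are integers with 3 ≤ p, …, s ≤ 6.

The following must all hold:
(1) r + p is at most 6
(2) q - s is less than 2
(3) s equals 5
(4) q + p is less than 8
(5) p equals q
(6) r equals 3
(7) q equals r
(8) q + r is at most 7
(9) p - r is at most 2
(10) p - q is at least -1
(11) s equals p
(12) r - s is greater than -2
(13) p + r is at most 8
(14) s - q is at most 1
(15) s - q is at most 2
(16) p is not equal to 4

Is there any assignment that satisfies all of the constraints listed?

Unsatisfiable

Constraint 3 fixes s = 5 and constraint 6 fixes r = 3. Constraints 5, 7, and 11 give s = p = q = r, so s = r. But 5 ≠ 3 — contradiction.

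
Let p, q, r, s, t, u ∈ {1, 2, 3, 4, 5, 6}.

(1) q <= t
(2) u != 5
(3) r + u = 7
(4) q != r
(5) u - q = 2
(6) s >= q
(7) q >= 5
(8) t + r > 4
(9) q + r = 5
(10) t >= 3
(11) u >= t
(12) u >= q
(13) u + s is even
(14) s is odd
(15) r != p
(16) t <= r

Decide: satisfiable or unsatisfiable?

Unsatisfiable

From constraints 10 and 16: r ≥ t ≥ 3. From constraints 7 and 12: u ≥ q ≥ 5. Hence r + u ≥ 8. But constraint 3 requires r + u = 7, and 7 < 8. Contradiction.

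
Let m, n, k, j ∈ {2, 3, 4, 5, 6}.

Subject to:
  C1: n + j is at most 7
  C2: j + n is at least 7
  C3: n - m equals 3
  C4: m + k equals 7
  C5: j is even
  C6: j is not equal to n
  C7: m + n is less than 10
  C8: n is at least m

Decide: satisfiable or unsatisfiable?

Satisfiable

Try m = 2, n = 5, k = 5, j = 2.
Check constraint 1: n + j = 7; constraint 2: j + n = 7; constraint 3: n - m = 3. The remaining constraints are straightforward to verify.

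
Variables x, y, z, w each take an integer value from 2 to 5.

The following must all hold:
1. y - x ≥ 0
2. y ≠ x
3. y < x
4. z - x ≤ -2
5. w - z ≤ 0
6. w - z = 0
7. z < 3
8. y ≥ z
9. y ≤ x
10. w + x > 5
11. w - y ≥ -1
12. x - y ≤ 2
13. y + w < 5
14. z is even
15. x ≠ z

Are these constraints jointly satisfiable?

Constraints 1, 4, 5, and 11 give z − w ≥ 0, w − y ≥ -1, y − x ≥ 0, x − z ≥ 2.
Adding all 4 inequalities: the left sides telescope to 0, and the right sides sum to 0 + (-1) + 0 + 2 = 1. So 0 ≥ 1, which is false.

Unsatisfiable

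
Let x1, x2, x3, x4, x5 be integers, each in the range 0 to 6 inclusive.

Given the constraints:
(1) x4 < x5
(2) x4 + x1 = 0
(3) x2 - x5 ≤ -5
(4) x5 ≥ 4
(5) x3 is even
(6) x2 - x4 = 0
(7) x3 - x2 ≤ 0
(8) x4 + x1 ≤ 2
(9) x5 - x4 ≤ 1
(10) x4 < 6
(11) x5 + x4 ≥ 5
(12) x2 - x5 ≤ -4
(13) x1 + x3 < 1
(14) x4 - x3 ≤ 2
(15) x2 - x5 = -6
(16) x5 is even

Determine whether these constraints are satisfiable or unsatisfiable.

Constraints 3, 7, 9, and 14 give x2 − x3 ≥ 0, x3 − x4 ≥ -2, x4 − x5 ≥ -1, x5 − x2 ≥ 5.
Adding all 4 inequalities: the left sides telescope to 0, and the right sides sum to 0 + (-2) + (-1) + 5 = 2. So 0 ≥ 2, which is false.

Unsatisfiable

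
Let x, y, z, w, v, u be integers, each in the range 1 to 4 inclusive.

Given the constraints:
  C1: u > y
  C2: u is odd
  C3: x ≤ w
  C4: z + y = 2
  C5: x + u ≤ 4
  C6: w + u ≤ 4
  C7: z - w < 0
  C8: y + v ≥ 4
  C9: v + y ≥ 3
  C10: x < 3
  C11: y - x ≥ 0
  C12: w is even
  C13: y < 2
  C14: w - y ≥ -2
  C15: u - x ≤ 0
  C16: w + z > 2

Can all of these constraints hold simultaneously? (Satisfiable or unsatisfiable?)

Constraints 1, 11, and 15 give u ≤ x, x ≤ y, y < u. Chaining: u ≤ x ≤ y < u, which forces u < u — impossible.

Unsatisfiable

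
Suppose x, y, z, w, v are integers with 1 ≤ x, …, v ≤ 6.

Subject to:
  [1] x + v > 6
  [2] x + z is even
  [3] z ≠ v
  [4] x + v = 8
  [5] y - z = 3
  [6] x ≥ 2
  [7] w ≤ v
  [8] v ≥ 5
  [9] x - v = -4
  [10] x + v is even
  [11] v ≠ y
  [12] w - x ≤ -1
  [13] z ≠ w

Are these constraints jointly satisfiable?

Try x = 2, y = 5, z = 2, w = 1, v = 6.
Check constraint 1: x + v = 8; constraint 4: x + v = 8. The remaining constraints are straightforward to verify.

Satisfiable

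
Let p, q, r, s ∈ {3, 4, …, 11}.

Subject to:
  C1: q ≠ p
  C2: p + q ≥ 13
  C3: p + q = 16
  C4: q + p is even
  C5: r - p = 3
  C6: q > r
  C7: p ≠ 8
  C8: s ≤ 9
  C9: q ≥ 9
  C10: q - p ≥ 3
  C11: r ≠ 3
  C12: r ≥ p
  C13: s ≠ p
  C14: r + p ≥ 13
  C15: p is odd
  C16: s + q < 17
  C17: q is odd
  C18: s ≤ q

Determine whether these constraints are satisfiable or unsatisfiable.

Setting (p, q, r, s) = (5, 11, 8, 3) satisfies everything: constraint 2: p + q = 16; constraint 3: p + q = 16, and the others follow.

Satisfiable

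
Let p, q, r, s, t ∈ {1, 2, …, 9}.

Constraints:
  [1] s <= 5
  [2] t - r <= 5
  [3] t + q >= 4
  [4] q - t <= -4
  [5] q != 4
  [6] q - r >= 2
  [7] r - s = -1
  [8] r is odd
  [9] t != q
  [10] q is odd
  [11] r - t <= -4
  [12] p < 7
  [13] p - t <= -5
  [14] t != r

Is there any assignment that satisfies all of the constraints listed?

Unsatisfiable

Constraints 2, 4, and 6 give t − q ≥ 4, q − r ≥ 2, r − t ≥ -5.
Adding all 3 inequalities: the left sides telescope to 0, and the right sides sum to 4 + 2 + (-5) = 1. So 0 ≥ 1, which is false.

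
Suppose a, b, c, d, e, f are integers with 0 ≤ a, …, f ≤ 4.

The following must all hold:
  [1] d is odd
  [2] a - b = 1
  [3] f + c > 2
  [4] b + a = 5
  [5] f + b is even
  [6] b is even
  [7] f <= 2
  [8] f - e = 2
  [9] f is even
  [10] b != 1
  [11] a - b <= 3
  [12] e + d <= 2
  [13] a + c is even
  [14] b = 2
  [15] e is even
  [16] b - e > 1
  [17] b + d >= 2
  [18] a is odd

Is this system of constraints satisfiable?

Satisfiable

The assignment a = 3, b = 2, c = 3, d = 1, e = 0, f = 2 works:
  constraint 2 holds since a - b = 1.
  constraint 3 holds since f + c = 5.
The rest check out directly.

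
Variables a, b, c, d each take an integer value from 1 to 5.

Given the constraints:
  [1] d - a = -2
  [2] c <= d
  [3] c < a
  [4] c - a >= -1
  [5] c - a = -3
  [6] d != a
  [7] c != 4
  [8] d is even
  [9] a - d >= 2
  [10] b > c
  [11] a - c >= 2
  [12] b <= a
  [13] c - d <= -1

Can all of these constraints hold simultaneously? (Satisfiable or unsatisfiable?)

Unsatisfiable

Constraints 4, 9, and 13 give d − c ≥ 1, c − a ≥ -1, a − d ≥ 2.
Adding all 3 inequalities: the left sides telescope to 0, and the right sides sum to 1 + (-1) + 2 = 2. So 0 ≥ 2, which is false.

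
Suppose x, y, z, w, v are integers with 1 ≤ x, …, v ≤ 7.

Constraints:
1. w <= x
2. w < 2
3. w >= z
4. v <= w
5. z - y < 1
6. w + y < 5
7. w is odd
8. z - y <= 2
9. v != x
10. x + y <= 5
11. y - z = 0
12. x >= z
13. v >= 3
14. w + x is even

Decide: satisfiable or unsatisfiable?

From constraints 4 and 13: w ≥ v and v ≥ 3, so w ≥ 3. From constraint 2: w ≤ 1. But 1 < 3, so no value of w works.

Unsatisfiable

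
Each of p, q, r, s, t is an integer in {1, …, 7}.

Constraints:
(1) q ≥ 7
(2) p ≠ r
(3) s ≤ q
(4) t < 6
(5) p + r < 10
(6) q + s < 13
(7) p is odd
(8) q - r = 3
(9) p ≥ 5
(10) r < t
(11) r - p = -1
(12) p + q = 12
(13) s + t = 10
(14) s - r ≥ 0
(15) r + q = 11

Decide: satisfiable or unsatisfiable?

Setting (p, q, r, s, t) = (5, 7, 4, 5, 5) satisfies everything: constraint 5: p + r = 9; constraint 6: q + s = 12, and the others follow.

Satisfiable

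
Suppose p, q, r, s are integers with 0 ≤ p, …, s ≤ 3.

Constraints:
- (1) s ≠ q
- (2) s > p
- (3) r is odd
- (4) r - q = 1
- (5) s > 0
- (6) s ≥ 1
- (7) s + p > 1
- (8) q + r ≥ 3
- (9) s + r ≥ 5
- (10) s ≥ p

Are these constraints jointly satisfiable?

Satisfiable

Setting (p, q, r, s) = (0, 2, 3, 3) satisfies everything: constraint 4: r - q = 1; constraint 7: s + p = 3; constraint 8: q + r = 5, and the others follow.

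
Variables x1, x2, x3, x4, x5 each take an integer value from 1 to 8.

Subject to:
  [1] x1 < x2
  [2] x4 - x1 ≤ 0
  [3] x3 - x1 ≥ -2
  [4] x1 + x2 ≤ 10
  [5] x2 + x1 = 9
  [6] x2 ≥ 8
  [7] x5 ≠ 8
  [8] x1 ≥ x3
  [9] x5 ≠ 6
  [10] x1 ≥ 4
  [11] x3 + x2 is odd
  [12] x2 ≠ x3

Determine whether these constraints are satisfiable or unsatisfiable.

Unsatisfiable

From constraint 10: x1 ≥ 4. From constraint 6: x2 ≥ 8. Hence x1 + x2 ≥ 12. But constraint 4 requires x1 + x2 ≤ 10, and 10 < 12. Contradiction.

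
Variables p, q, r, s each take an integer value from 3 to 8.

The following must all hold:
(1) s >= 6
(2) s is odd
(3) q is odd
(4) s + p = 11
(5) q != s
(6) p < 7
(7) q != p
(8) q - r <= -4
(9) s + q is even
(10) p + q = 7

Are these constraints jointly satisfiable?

Satisfiable

Try p = 4, q = 3, r = 7, s = 7.
Check constraint 4: s + p = 11; constraint 8: q - r = -4. The remaining constraints are straightforward to verify.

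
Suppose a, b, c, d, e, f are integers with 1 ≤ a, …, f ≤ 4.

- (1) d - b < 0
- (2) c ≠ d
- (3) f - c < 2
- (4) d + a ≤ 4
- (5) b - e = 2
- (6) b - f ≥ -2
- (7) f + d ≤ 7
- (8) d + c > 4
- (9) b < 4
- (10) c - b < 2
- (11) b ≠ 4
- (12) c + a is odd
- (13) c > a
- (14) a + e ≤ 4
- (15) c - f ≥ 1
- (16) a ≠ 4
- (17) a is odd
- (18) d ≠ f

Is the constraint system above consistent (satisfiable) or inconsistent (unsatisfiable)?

The assignment a = 1, b = 3, c = 4, d = 2, e = 1, f = 3 works:
  constraint 1 holds since d - b = -1.
  constraint 3 holds since f - c = -1.
The rest check out directly.

Satisfiable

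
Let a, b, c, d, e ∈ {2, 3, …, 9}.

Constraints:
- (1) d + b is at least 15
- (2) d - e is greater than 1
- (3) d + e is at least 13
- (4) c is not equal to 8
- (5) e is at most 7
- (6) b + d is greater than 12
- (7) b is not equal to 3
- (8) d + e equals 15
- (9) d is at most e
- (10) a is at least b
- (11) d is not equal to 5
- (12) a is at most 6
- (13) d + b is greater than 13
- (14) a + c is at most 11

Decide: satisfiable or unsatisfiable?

Unsatisfiable

From constraints 5 and 9: d ≤ e ≤ 7. From constraints 10 and 12: b ≤ a ≤ 6. Hence d + b ≤ 13. But constraint 1 requires d + b ≥ 15, and 15 > 13. Contradiction.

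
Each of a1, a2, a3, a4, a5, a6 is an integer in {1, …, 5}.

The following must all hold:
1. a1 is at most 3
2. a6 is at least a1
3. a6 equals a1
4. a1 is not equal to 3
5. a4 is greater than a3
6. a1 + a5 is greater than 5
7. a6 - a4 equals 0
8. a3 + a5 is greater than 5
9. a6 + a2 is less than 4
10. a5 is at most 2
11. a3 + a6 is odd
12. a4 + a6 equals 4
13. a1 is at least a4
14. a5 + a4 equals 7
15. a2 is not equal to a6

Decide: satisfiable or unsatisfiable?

From constraint 10: a5 ≤ 2. From constraints 1 and 13: a4 ≤ a1 ≤ 3. Hence a5 + a4 ≤ 5. But constraint 14 requires a5 + a4 = 7, and 7 > 5. Contradiction.

Unsatisfiable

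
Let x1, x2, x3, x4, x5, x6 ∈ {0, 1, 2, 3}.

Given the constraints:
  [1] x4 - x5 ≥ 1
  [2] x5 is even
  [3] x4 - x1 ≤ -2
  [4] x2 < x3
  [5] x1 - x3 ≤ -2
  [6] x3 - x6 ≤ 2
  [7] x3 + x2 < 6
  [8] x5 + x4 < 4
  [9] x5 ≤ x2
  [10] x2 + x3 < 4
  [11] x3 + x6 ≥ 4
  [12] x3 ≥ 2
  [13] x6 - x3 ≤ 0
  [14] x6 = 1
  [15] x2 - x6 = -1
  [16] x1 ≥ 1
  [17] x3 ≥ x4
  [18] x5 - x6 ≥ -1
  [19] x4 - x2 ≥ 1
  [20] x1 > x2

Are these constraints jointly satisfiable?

Constraints 1, 3, 5, 6, and 18 give x5 − x6 ≥ -1, x6 − x3 ≥ -2, x3 − x1 ≥ 2, x1 − x4 ≥ 2, x4 − x5 ≥ 1.
Adding all 5 inequalities: the left sides telescope to 0, and the right sides sum to (-1) + (-2) + 2 + 2 + 1 = 2. So 0 ≥ 2, which is false.

Unsatisfiable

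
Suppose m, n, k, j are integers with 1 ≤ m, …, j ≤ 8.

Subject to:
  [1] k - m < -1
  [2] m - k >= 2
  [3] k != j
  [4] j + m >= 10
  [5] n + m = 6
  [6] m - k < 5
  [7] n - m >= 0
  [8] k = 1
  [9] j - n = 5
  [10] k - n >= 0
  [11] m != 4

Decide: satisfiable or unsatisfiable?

Constraints 2, 7, and 10 give k − n ≥ 0, n − m ≥ 0, m − k ≥ 2.
Adding all 3 inequalities: the left sides telescope to 0, and the right sides sum to 0 + 0 + 2 = 2. So 0 ≥ 2, which is false.

Unsatisfiable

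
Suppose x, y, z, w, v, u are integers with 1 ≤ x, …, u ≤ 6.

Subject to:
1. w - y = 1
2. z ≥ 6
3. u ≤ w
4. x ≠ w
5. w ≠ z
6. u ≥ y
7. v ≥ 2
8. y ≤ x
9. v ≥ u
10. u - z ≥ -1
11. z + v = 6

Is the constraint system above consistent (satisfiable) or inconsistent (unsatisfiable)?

Unsatisfiable

From constraint 2: z ≥ 6. From constraint 7: v ≥ 2. Hence z + v ≥ 8. But constraint 11 requires z + v = 6, and 6 < 8. Contradiction.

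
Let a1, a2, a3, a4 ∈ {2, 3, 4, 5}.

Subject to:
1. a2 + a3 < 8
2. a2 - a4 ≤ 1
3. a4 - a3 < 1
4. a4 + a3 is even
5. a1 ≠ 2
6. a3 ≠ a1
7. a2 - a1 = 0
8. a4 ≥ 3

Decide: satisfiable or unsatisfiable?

Satisfiable

Take a1 = 4, a2 = 4, a3 = 3, a4 = 3. Then constraint 1: a2 + a3 = 7; constraint 2: a2 - a4 = 1; constraint 3: a4 - a3 = 0, and every other listed constraint is also met.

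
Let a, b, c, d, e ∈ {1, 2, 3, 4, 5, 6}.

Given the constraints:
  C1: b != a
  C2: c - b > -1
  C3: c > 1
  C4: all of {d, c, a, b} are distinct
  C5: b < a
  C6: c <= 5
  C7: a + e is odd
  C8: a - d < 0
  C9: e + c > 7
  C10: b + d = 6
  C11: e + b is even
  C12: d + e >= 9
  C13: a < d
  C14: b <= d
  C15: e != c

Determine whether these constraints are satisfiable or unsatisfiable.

Take a = 2, b = 1, c = 3, d = 5, e = 5. Then constraint 2: c - b = 2; constraint 8: a - d = -3, and every other listed constraint is also met.

Satisfiable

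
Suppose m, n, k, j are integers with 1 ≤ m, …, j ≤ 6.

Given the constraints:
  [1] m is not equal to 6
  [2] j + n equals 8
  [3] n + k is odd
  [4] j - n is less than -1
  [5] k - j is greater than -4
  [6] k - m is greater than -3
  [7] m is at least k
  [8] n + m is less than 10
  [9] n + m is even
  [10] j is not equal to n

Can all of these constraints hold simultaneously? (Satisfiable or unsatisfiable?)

Setting (m, n, k, j) = (2, 6, 1, 2) satisfies everything: constraint 2: j + n = 8; constraint 4: j - n = -4; constraint 5: k - j = -1, and the others follow.

Satisfiable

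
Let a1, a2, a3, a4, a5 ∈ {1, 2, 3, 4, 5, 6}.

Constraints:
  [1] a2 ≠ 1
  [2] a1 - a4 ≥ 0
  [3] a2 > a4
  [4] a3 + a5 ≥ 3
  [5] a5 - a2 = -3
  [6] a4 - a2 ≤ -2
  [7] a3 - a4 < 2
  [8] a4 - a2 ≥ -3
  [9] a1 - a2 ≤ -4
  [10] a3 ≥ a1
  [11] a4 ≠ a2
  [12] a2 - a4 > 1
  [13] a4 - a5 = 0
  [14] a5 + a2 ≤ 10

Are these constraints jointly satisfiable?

Unsatisfiable

Constraints 2, 8, and 9 give a1 − a4 ≥ 0, a4 − a2 ≥ -3, a2 − a1 ≥ 4.
Adding all 3 inequalities: the left sides telescope to 0, and the right sides sum to 0 + (-3) + 4 = 1. So 0 ≥ 1, which is false.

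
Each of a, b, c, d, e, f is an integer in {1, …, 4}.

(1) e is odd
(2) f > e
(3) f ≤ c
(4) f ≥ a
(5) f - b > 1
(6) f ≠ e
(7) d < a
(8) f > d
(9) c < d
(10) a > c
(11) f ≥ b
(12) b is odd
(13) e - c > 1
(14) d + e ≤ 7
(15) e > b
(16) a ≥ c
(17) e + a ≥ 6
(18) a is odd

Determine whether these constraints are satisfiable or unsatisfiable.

Constraints 3, 4, 7, and 9 give d < a, a ≤ f, f ≤ c, c < d. Chaining: d < a ≤ f ≤ c < d, which forces d < d — impossible.

Unsatisfiable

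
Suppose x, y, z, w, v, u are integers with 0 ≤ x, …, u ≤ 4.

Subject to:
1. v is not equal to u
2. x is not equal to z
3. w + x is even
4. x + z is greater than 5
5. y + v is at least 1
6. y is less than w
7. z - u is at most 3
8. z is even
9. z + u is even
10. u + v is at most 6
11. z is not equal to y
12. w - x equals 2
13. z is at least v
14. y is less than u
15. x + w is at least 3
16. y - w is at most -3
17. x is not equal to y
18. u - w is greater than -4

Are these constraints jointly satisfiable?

Take x = 2, y = 0, z = 4, w = 4, v = 4, u = 2. Then constraint 4: x + z = 6; constraint 5: y + v = 4, and every other listed constraint is also met.

Satisfiable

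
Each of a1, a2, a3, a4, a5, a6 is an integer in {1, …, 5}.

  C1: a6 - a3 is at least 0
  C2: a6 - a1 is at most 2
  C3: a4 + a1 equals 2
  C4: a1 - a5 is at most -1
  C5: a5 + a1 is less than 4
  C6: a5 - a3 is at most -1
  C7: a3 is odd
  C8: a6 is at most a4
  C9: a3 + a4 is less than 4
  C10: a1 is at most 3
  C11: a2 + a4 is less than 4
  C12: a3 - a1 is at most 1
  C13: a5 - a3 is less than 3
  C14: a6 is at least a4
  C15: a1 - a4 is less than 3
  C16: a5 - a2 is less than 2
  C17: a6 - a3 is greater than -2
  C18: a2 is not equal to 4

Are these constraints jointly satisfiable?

Unsatisfiable

Constraints 4, 6, and 12 give a3 − a5 ≥ 1, a5 − a1 ≥ 1, a1 − a3 ≥ -1.
Adding all 3 inequalities: the left sides telescope to 0, and the right sides sum to 1 + 1 + (-1) = 1. So 0 ≥ 1, which is false.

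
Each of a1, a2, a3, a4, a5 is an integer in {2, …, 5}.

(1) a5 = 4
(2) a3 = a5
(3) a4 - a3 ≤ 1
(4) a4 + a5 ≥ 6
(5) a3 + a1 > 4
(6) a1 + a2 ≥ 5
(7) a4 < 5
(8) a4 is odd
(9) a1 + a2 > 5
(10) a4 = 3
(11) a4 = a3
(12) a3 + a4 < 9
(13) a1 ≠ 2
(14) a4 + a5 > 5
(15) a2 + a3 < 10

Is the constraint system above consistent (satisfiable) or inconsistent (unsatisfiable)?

Constraint 10 fixes a4 = 3 and constraint 1 fixes a5 = 4. Constraints 2 and 11 give a4 = a3 = a5, so a4 = a5. But 3 ≠ 4 — contradiction.

Unsatisfiable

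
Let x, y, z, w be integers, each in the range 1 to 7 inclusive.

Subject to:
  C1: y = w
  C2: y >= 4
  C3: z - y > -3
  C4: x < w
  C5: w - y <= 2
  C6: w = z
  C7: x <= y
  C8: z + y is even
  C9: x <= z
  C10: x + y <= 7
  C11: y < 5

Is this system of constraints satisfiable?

Try x = 1, y = 4, z = 4, w = 4.
Check constraint 3: z - y = 0; constraint 5: w - y = 0; constraint 10: x + y = 5. The remaining constraints are straightforward to verify.

Satisfiable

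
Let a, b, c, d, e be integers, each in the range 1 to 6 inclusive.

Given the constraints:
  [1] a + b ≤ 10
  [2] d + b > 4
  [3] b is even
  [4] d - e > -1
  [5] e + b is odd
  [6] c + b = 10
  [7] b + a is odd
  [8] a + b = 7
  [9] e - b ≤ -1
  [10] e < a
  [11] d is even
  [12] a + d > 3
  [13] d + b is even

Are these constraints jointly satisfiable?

Satisfiable

Try a = 3, b = 4, c = 6, d = 2, e = 1.
Check constraint 1: a + b = 7; constraint 2: d + b = 6; constraint 4: d - e = 1. The remaining constraints are straightforward to verify.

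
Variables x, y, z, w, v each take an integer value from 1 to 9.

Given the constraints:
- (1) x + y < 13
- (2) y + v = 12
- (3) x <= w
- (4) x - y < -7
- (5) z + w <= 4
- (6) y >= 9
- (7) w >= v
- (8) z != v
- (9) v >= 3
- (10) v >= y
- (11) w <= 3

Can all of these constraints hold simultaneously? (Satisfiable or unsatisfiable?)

From constraints 6 and 10: v ≥ y and y ≥ 9, so v ≥ 9. From constraints 7 and 11: v ≤ w and w ≤ 3, so v ≤ 3. But 3 < 9, so no value of v works.

Unsatisfiable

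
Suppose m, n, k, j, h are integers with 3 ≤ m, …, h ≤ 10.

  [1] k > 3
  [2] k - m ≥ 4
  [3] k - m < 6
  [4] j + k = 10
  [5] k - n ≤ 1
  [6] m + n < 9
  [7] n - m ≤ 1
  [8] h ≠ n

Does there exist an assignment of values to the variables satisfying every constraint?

Unsatisfiable

Constraints 2, 5, and 7 give n − k ≥ -1, k − m ≥ 4, m − n ≥ -1.
Adding all 3 inequalities: the left sides telescope to 0, and the right sides sum to (-1) + 4 + (-1) = 2. So 0 ≥ 2, which is false.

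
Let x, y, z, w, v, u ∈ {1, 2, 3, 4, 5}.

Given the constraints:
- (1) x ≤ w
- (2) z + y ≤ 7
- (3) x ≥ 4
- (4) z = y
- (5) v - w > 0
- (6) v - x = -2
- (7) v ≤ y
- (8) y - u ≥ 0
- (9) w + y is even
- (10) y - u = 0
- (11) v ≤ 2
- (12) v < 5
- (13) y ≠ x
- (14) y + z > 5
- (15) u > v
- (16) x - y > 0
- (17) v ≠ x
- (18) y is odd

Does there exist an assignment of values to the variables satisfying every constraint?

Constraints 1, 5, 8, 15, and 16 give v < u, u ≤ y, y < x, x ≤ w, w < v. Chaining: v < u ≤ y < x ≤ w < v, which forces v < v — impossible.

Unsatisfiable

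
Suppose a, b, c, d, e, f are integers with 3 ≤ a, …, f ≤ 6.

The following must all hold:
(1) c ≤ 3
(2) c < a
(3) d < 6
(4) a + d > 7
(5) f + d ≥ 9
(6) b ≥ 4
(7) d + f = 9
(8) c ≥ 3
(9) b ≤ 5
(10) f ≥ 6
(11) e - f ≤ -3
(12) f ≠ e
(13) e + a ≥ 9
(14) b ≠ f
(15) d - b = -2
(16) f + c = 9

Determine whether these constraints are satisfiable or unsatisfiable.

Satisfiable

Take a = 6, b = 5, c = 3, d = 3, e = 3, f = 6. Then constraint 4: a + d = 9; constraint 5: f + d = 9; constraint 7: d + f = 9, and every other listed constraint is also met.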